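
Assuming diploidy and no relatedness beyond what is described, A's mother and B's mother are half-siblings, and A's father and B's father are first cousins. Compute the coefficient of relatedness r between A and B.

Relatedness sums over independent paths through distinct common ancestors.
A and B are related in two ways: half first cousins through their mothers (r = 1/16) and second cousins through their fathers (r = 1/32).
r = 1/16 + 1/32 = 3/32 = 0.09375.

0.09375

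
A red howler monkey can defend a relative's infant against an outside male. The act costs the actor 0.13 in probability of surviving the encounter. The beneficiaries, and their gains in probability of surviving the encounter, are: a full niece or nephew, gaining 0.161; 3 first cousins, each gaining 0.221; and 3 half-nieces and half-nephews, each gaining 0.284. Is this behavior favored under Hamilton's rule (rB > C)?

Hamilton's rule: the trait is favored when the sum of r·B over every recipient exceeds the actor's cost C.
r to a full niece or nephew = 1/4 (full aunt/uncle↔niece/nephew: two paths of length 3 through the shared grandparent pair: r = 2·(1/2)^3 = 1/4).
r to a first cousin = 0.125 (first cousins share one grandparent pair — two paths of length 4: r = 2·(1/2)^4 = 1/8).
r to a half-niece or half-nephew = 1/8 (half-aunt/uncle↔niece/nephew: one path of length 3: r = (1/2)^3 = 1/8).
Summing one r·B term per recipient: 1·0.25·0.161 + 3·0.125·0.221 + 3·0.125·0.284 = 0.229625.
0.229625 > 0.13: the indirect benefit exceeds the cost.

Yes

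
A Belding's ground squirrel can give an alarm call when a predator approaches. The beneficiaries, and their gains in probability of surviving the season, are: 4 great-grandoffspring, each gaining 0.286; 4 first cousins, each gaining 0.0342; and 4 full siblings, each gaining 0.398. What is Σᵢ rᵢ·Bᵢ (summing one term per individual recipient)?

r to a great-grandoffspring = 1/8 (three parent–offspring links: r = (1/2)^3 = 1/8).
r to a first cousin = 0.125 (first cousins share one grandparent pair — two paths of length 4: r = 2·(1/2)^4 = 1/8).
r to a full sibling = 0.5 (full sibs share both parents — two paths of length 2: r = 2·(1/2)^2 = 1/2).
Summing one r·B term per recipient: 4·0.125·0.286 + 4·0.125·0.0342 + 4·0.5·0.398 = 0.9561.

0.9561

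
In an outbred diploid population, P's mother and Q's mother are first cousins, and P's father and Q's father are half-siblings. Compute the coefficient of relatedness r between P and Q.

0.09375

Independent pedigree routes through distinct common ancestors add.
P and Q are related in two ways: second cousins through their mothers (r = 1/32) and half first cousins through their fathers (r = 1/16).
r = 1/32 + 1/16 = 0.09375.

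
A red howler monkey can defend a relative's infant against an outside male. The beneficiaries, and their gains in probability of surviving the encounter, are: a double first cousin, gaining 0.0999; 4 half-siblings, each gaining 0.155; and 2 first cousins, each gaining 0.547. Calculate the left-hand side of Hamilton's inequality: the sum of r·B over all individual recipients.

0.316725

r to a double first cousin = 0.25 (double first cousins share both grandparent pairs — four paths of length 4: r = 4·(1/2)^4 = 1/4).
r to a half-sibling = 0.25 (half-sibs share one parent — one path of length 2: r = (1/2)^2 = 1/4).
r to a first cousin = 1/8 (first cousins share one grandparent pair — two paths of length 4: r = 2·(1/2)^4 = 1/8).
Summing one r·B term per recipient: 1·0.25·0.0999 + 4·0.25·0.155 + 2·0.125·0.547 = 0.316725.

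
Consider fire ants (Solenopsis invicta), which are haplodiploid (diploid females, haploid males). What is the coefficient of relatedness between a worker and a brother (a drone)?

0.25

Her haploid brother carries none of their father's genes and a random half of their mother's genome; that half matches the maternal half of her own genome with probability 1/2: r = 1/2 · 1/2 = 1/4.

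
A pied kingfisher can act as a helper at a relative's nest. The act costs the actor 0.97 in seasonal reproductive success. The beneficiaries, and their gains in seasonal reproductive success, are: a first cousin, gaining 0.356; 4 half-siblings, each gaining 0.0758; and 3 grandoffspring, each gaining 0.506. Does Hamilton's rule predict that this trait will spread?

No

Hamilton's rule: the trait is favored when the sum of r·B over every recipient exceeds the actor's cost C.
r to a first cousin = 1/8 (first cousins share one grandparent pair — two paths of length 4: r = 2·(1/2)^4 = 1/8).
r to a half-sibling = 0.25 (half-sibs share one parent — one path of length 2: r = (1/2)^2 = 1/4).
r to a grandoffspring = 0.25 (two parent–offspring links: r = (1/2)^2 = 1/4).
Summing one r·B term per recipient: 1·0.125·0.356 + 4·0.25·0.0758 + 3·0.25·0.506 = 0.4998.
0.4998 < 0.97: the indirect benefit is less than the cost.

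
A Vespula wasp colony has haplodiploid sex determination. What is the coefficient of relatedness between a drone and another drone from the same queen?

Haploid brothers each carry a random half of the queen's diploid genome, so on average they share half: r = 1/2.

0.5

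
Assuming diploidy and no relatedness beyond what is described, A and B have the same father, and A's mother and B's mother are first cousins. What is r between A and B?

0.28125

Independent pedigree routes through distinct common ancestors add.
A and B are related in two ways: half-sibs through their shared father (r = 1/4) and second cousins through their mothers (r = 1/32).
r = 1/4 + 1/32 = 9/32 = 0.28125.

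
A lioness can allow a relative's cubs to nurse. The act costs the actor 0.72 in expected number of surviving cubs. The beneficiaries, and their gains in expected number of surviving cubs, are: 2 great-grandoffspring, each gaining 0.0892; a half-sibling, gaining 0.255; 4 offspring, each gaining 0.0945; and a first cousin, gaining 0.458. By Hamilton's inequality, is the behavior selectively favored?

No

Hamilton's rule: the trait is favored when the sum of r·B over every recipient exceeds the actor's cost C.
r to a great-grandoffspring = 0.125 (three parent–offspring links: r = (1/2)^3 = 1/8).
r to a half-sibling = 1/4 (half-sibs share one parent — one path of length 2: r = (1/2)^2 = 1/4).
r to an offspring = 0.5 (one parent–offspring link: r = (1/2)^1 = 1/2).
r to a first cousin = 1/8 (first cousins share one grandparent pair — two paths of length 4: r = 2·(1/2)^4 = 1/8).
Summing one r·B term per recipient: 2·0.125·0.0892 + 1·0.25·0.255 + 4·0.5·0.0945 + 1·0.125·0.458 = 0.3323.
0.3323 < 0.72: the indirect benefit is less than the cost.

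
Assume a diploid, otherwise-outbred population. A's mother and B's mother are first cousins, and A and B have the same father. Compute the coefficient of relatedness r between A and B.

With two independent routes of shared ancestry, r is the sum of the two contributions.
A and B are related in two ways: second cousins through their mothers (r = 1/32) and half-sibs through their shared father (r = 1/4).
r = 1/32 + 1/4 = 9/32 = 0.28125.

0.28125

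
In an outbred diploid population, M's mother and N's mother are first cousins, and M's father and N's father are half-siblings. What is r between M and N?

0.09375

With two independent routes of shared ancestry, r is the sum of the two contributions.
M and N are related in two ways: second cousins through their mothers (r = 1/32) and half first cousins through their fathers (r = 1/16).
r = 1/32 + 1/16 = 3/32 = 0.09375.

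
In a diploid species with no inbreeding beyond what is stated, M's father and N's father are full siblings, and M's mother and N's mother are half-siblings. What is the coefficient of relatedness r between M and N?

0.1875

With two independent routes of shared ancestry, r is the sum of the two contributions.
M and N are related in two ways: first cousins through their fathers (r = 1/8) and half first cousins through their mothers (r = 1/16).
r = 1/8 + 1/16 = 3/16 = 0.1875.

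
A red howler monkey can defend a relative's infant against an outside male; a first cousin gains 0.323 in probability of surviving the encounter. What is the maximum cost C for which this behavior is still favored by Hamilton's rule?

0.040375

r to a first cousin = 0.125 (first cousins share one grandparent pair — two paths of length 4: r = 2·(1/2)^4 = 1/8).
Hamilton's rule: n·r·B > C, so the trait is favored while C < n·r·B = 1·0.125·0.323 = 0.040375.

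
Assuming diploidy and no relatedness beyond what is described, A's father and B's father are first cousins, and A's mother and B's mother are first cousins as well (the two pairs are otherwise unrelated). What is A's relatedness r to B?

0.0625

Independent pedigree routes through distinct common ancestors add.
A and B are related in two ways: second cousins through their fathers (r = 1/32) and second cousins through their mothers (r = 1/32).
r = 1/32 + 1/32 = 1/16 = 0.0625.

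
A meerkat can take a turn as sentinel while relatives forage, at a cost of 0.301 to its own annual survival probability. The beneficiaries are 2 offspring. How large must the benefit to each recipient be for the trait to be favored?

r to an offspring = 1/2 (one parent–offspring link: r = (1/2)^1 = 1/2).
Hamilton's rule with n recipients of equal r: n·r·B > C, so B > C/(n·r) = 0.301/(2·0.5) = 0.301.

0.301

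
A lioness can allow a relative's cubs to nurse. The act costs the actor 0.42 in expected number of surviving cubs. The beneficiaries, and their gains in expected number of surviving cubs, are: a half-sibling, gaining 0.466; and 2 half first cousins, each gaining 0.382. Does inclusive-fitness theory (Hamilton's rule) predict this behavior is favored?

Hamilton's rule: the trait is favored when the sum of r·B over every recipient exceeds the actor's cost C.
r to a half-sibling = 0.25 (half-sibs share one parent — one path of length 2: r = (1/2)^2 = 1/4).
r to a half first cousin = 1/16 (half first cousins share one grandparent — one path of length 4: r = (1/2)^4 = 1/16).
Summing one r·B term per recipient: 1·0.25·0.466 + 2·0.0625·0.382 = 0.16425.
0.16425 < 0.42: the indirect benefit is less than the cost.

No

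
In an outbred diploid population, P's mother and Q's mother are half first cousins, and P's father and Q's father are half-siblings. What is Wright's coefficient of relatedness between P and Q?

0.078125

Independent pedigree routes through distinct common ancestors add.
P and Q are related in two ways: half second cousins through their mothers (r = 1/64) and half first cousins through their fathers (r = 1/16).
r = 1/64 + 1/16 = 0.078125.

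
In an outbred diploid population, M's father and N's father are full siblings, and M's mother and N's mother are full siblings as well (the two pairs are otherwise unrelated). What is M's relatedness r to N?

With two independent routes of shared ancestry, r is the sum of the two contributions.
M and N are related in two ways: first cousins through their fathers (r = 1/8) and first cousins through their mothers (r = 1/8) — i.e. double first cousins.
r = 1/8 + 1/8 = 0.25.

0.25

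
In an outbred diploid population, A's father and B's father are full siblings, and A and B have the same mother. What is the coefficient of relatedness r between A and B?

Wright's path rule: contributions from independent ancestry routes add.
A and B are related in two ways: first cousins through their fathers (r = 1/8) and half-sibs through their shared mother (r = 1/4).
r = 1/8 + 1/4 = 3/8 = 0.375.

0.375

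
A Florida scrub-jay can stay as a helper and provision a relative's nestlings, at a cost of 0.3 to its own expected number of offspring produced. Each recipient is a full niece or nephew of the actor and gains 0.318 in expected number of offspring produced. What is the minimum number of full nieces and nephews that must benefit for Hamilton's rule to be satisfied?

4

r to a full niece or nephew = 0.25 (full aunt/uncle↔niece/nephew: two paths of length 3 through the shared grandparent pair: r = 2·(1/2)^3 = 1/4).
Hamilton's rule: n·r·B > C  ⇒  n > C/(r·B) = 0.3/(0.25·0.318) = 3.774.
The smallest integer exceeding 3.774 is 4.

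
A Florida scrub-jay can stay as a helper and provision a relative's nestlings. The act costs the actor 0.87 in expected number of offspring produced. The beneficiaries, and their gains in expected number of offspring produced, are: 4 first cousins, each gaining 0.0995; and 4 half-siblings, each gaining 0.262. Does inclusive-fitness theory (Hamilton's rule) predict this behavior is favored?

Hamilton's rule: the trait is favored when the sum of r·B over every recipient exceeds the actor's cost C.
r to a first cousin = 1/8 (first cousins share one grandparent pair — two paths of length 4: r = 2·(1/2)^4 = 1/8).
r to a half-sibling = 1/4 (half-sibs share one parent — one path of length 2: r = (1/2)^2 = 1/4).
Summing one r·B term per recipient: 4·0.125·0.0995 + 4·0.25·0.262 = 0.31175.
0.31175 < 0.87: the indirect benefit is less than the cost.

No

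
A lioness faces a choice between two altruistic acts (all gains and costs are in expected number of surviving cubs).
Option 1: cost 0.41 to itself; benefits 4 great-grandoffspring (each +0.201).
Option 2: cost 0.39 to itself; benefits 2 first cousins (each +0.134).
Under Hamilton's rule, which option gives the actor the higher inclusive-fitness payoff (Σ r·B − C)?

Option 1: r to a great-grandoffspring = 0.125.
Option 1: Σ r·B − C = (4·0.125·0.201) − 0.41 = -0.3095.
Option 2: r to a first cousin = 0.125.
Option 2: Σ r·B − C = (2·0.125·0.134) − 0.39 = -0.3565.
Option 1 has the higher net inclusive-fitness payoff.

Option 1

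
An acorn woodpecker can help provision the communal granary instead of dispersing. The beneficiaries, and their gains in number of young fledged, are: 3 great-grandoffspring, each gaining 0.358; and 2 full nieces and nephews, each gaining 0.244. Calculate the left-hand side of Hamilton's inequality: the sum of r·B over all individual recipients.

r to a great-grandoffspring = 1/8 (three parent–offspring links: r = (1/2)^3 = 1/8).
r to a full niece or nephew = 1/4 (full aunt/uncle↔niece/nephew: two paths of length 3 through the shared grandparent pair: r = 2·(1/2)^3 = 1/4).
Summing one r·B term per recipient: 3·0.125·0.358 + 2·0.25·0.244 = 0.25625.

0.25625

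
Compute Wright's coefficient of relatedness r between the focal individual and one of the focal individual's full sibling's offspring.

Each parent–offspring link contributes a factor of 1/2, and independent paths through distinct common ancestors add.
Full aunt/uncle↔niece/nephew: two paths of length 3 through the shared grandparent pair: r = 2·(1/2)^3 = 1/4.

0.25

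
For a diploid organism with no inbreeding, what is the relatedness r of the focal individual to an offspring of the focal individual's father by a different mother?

0.25

Each parent–offspring link contributes a factor of 1/2, and independent paths through distinct common ancestors add.
Half-sibs share one parent — one path of length 2: r = (1/2)^2 = 1/4.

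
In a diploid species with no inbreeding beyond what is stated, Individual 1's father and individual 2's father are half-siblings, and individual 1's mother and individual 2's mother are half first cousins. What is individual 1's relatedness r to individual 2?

Wright's path rule: contributions from independent ancestry routes add.
Individual 1 and individual 2 are related in two ways: half first cousins through their fathers (r = 1/16) and half second cousins through their mothers (r = 1/64).
r = 1/16 + 1/64 = 0.078125.

0.078125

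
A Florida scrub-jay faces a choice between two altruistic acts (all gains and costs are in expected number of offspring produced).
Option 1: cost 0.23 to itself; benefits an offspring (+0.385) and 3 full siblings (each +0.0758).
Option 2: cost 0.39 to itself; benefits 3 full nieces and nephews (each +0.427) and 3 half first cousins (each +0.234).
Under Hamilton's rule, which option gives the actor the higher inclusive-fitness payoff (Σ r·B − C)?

Option 1

Option 1: r to an offspring = 0.5.
Option 1: r to a full sibling = 0.5.
Option 1: Σ r·B − C = (1·0.5·0.385 + 3·0.5·0.0758) − 0.23 = 0.0762.
Option 2: r to a full niece or nephew = 0.25.
Option 2: r to a half first cousin = 0.0625.
Option 2: Σ r·B − C = (3·0.25·0.427 + 3·0.0625·0.234) − 0.39 = -0.025875.
Option 1 has the higher net inclusive-fitness payoff.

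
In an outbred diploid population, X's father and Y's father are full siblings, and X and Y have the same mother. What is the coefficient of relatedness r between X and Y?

With two independent routes of shared ancestry, r is the sum of the two contributions.
X and Y are related in two ways: first cousins through their fathers (r = 1/8) and half-sibs through their shared mother (r = 1/4).
r = 1/8 + 1/4 = 3/8 = 0.375.

0.375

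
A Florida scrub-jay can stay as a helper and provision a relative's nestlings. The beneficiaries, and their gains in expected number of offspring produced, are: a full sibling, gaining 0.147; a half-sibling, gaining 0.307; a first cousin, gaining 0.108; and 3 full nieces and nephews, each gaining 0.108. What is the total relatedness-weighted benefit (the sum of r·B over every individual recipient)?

0.24475

r to a full sibling = 0.5 (full sibs share both parents — two paths of length 2: r = 2·(1/2)^2 = 1/2).
r to a half-sibling = 1/4 (half-sibs share one parent — one path of length 2: r = (1/2)^2 = 1/4).
r to a first cousin = 1/8 (first cousins share one grandparent pair — two paths of length 4: r = 2·(1/2)^4 = 1/8).
r to a full niece or nephew = 1/4 (full aunt/uncle↔niece/nephew: two paths of length 3 through the shared grandparent pair: r = 2·(1/2)^3 = 1/4).
Summing one r·B term per recipient: 1·0.5·0.147 + 1·0.25·0.307 + 1·0.125·0.108 + 3·0.25·0.108 = 0.24475.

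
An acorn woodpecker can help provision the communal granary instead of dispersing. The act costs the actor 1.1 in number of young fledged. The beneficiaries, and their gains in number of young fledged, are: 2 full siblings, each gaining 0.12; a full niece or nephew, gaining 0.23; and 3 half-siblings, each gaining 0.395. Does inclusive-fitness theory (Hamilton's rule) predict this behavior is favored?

Hamilton's rule: the trait is favored when the sum of r·B over every recipient exceeds the actor's cost C.
r to a full sibling = 1/2 (full sibs share both parents — two paths of length 2: r = 2·(1/2)^2 = 1/2).
r to a full niece or nephew = 0.25 (full aunt/uncle↔niece/nephew: two paths of length 3 through the shared grandparent pair: r = 2·(1/2)^3 = 1/4).
r to a half-sibling = 0.25 (half-sibs share one parent — one path of length 2: r = (1/2)^2 = 1/4).
Summing one r·B term per recipient: 2·0.5·0.12 + 1·0.25·0.23 + 3·0.25·0.395 = 0.47375.
0.47375 < 1.1: the indirect benefit is less than the cost.

No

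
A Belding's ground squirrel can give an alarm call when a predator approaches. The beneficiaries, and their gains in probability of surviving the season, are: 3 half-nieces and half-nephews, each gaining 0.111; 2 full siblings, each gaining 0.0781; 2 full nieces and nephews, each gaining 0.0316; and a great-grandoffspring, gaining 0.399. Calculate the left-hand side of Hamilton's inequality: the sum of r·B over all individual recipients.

0.1854

r to a half-niece or half-nephew = 1/8 (half-aunt/uncle↔niece/nephew: one path of length 3: r = (1/2)^3 = 1/8).
r to a full sibling = 1/2 (full sibs share both parents — two paths of length 2: r = 2·(1/2)^2 = 1/2).
r to a full niece or nephew = 0.25 (full aunt/uncle↔niece/nephew: two paths of length 3 through the shared grandparent pair: r = 2·(1/2)^3 = 1/4).
r to a great-grandoffspring = 0.125 (three parent–offspring links: r = (1/2)^3 = 1/8).
Summing one r·B term per recipient: 3·0.125·0.111 + 2·0.5·0.0781 + 2·0.25·0.0316 + 1·0.125·0.399 = 0.1854.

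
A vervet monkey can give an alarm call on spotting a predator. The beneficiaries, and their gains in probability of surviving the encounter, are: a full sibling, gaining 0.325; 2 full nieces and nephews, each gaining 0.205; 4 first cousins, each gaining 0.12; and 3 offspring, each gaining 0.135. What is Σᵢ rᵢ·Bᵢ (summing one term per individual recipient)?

r to a full sibling = 1/2 (full sibs share both parents — two paths of length 2: r = 2·(1/2)^2 = 1/2).
r to a full niece or nephew = 0.25 (full aunt/uncle↔niece/nephew: two paths of length 3 through the shared grandparent pair: r = 2·(1/2)^3 = 1/4).
r to a first cousin = 1/8 (first cousins share one grandparent pair — two paths of length 4: r = 2·(1/2)^4 = 1/8).
r to an offspring = 0.5 (one parent–offspring link: r = (1/2)^1 = 1/2).
Summing one r·B term per recipient: 1·0.5·0.325 + 2·0.25·0.205 + 4·0.125·0.12 + 3·0.5·0.135 = 0.5275.

0.5275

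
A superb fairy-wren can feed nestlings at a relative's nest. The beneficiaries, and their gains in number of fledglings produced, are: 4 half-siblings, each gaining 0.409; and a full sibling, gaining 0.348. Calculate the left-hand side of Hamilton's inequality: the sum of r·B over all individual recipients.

0.583

r to a half-sibling = 1/4 (half-sibs share one parent — one path of length 2: r = (1/2)^2 = 1/4).
r to a full sibling = 0.5 (full sibs share both parents — two paths of length 2: r = 2·(1/2)^2 = 1/2).
Summing one r·B term per recipient: 4·0.25·0.409 + 1·0.5·0.348 = 0.583.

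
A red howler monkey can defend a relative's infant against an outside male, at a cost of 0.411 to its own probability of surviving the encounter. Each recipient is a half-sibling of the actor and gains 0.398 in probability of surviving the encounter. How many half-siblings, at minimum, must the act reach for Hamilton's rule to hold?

5

r to a half-sibling = 1/4 (half-sibs share one parent — one path of length 2: r = (1/2)^2 = 1/4).
Hamilton's rule: n·r·B > C  ⇒  n > C/(r·B) = 0.411/(0.25·0.398) = 4.131.
The smallest integer exceeding 4.131 is 5.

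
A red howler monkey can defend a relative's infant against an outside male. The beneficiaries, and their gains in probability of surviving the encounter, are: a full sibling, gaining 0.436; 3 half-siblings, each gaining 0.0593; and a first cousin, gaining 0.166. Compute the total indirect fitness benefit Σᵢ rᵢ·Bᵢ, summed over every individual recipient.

0.283225

r to a full sibling = 1/2 (full sibs share both parents — two paths of length 2: r = 2·(1/2)^2 = 1/2).
r to a half-sibling = 1/4 (half-sibs share one parent — one path of length 2: r = (1/2)^2 = 1/4).
r to a first cousin = 1/8 (first cousins share one grandparent pair — two paths of length 4: r = 2·(1/2)^4 = 1/8).
Summing one r·B term per recipient: 1·0.5·0.436 + 3·0.25·0.0593 + 1·0.125·0.166 = 0.283225.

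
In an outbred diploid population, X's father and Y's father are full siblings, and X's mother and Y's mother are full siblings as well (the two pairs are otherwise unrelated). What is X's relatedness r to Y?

Wright's path rule: contributions from independent ancestry routes add.
X and Y are related in two ways: first cousins through their fathers (r = 1/8) and first cousins through their mothers (r = 1/8) — i.e. double first cousins.
r = 1/8 + 1/8 = 0.25.

0.25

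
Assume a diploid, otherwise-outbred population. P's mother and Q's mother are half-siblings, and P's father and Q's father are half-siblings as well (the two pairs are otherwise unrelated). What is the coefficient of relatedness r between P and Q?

0.125

With two independent routes of shared ancestry, r is the sum of the two contributions.
P and Q are related in two ways: half first cousins through their mothers (r = 1/16) and half first cousins through their fathers (r = 1/16).
r = 1/16 + 1/16 = 1/8 = 0.125.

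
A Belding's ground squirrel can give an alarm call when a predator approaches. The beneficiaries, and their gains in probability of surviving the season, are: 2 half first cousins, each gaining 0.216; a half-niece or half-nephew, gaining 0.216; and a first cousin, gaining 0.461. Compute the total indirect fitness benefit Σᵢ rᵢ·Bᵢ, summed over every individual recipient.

r to a half first cousin = 1/16 (half first cousins share one grandparent — one path of length 4: r = (1/2)^4 = 1/16).
r to a half-niece or half-nephew = 0.125 (half-aunt/uncle↔niece/nephew: one path of length 3: r = (1/2)^3 = 1/8).
r to a first cousin = 0.125 (first cousins share one grandparent pair — two paths of length 4: r = 2·(1/2)^4 = 1/8).
Summing one r·B term per recipient: 2·0.0625·0.216 + 1·0.125·0.216 + 1·0.125·0.461 = 0.111625.

0.111625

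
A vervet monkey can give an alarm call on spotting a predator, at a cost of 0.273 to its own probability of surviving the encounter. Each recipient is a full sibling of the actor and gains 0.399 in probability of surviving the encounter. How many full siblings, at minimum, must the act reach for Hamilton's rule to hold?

r to a full sibling = 0.5 (full sibs share both parents — two paths of length 2: r = 2·(1/2)^2 = 1/2).
Hamilton's rule: n·r·B > C  ⇒  n > C/(r·B) = 0.273/(0.5·0.399) = 1.368.
The smallest integer exceeding 1.368 is 2.

2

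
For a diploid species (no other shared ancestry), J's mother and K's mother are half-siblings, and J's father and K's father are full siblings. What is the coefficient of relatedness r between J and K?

Relatedness sums over independent paths through distinct common ancestors.
J and K are related in two ways: half first cousins through their mothers (r = 1/16) and first cousins through their fathers (r = 1/8).
r = 1/16 + 1/8 = 3/16 = 0.1875.

0.1875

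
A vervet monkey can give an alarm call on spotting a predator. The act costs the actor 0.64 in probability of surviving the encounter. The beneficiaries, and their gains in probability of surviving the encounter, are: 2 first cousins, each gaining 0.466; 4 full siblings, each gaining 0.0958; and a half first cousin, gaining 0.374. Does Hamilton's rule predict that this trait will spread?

No

Hamilton's rule: the trait is favored when the sum of r·B over every recipient exceeds the actor's cost C.
r to a first cousin = 0.125 (first cousins share one grandparent pair — two paths of length 4: r = 2·(1/2)^4 = 1/8).
r to a full sibling = 0.5 (full sibs share both parents — two paths of length 2: r = 2·(1/2)^2 = 1/2).
r to a half first cousin = 1/16 (half first cousins share one grandparent — one path of length 4: r = (1/2)^4 = 1/16).
Summing one r·B term per recipient: 2·0.125·0.466 + 4·0.5·0.0958 + 1·0.0625·0.374 = 0.331475.
0.331475 < 0.64: the indirect benefit is less than the cost.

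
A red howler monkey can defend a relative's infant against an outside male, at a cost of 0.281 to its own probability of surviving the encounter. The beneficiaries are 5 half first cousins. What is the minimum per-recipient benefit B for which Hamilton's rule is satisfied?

r to a half first cousin = 0.0625 (half first cousins share one grandparent — one path of length 4: r = (1/2)^4 = 1/16).
Hamilton's rule with n recipients of equal r: n·r·B > C, so B > C/(n·r) = 0.281/(5·0.0625) = 0.8992.

0.8992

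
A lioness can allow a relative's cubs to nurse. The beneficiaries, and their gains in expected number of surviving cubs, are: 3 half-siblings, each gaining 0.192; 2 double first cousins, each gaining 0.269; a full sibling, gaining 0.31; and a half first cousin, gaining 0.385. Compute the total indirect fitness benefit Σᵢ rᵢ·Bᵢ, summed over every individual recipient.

r to a half-sibling = 1/4 (half-sibs share one parent — one path of length 2: r = (1/2)^2 = 1/4).
r to a double first cousin = 0.25 (double first cousins share both grandparent pairs — four paths of length 4: r = 4·(1/2)^4 = 1/4).
r to a full sibling = 0.5 (full sibs share both parents — two paths of length 2: r = 2·(1/2)^2 = 1/2).
r to a half first cousin = 1/16 (half first cousins share one grandparent — one path of length 4: r = (1/2)^4 = 1/16).
Summing one r·B term per recipient: 3·0.25·0.192 + 2·0.25·0.269 + 1·0.5·0.31 + 1·0.0625·0.385 = 0.4575625.

0.4575625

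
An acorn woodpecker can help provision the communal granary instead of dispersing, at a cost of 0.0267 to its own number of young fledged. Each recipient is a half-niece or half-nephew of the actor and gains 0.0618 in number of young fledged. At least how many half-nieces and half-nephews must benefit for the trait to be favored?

4

r to a half-niece or half-nephew = 0.125 (half-aunt/uncle↔niece/nephew: one path of length 3: r = (1/2)^3 = 1/8).
Hamilton's rule: n·r·B > C  ⇒  n > C/(r·B) = 0.0267/(0.125·0.0618) = 3.456.
The smallest integer exceeding 3.456 is 4.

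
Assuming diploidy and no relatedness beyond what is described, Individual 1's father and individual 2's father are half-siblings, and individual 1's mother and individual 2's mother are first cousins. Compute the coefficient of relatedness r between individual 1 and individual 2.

Independent pedigree routes through distinct common ancestors add.
Individual 1 and individual 2 are related in two ways: half first cousins through their fathers (r = 1/16) and second cousins through their mothers (r = 1/32).
r = 1/16 + 1/32 = 3/32 = 0.09375.

0.09375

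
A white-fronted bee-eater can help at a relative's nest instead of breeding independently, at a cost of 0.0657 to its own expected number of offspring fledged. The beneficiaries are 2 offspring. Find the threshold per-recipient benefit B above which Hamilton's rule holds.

r to an offspring = 1/2 (one parent–offspring link: r = (1/2)^1 = 1/2).
Hamilton's rule with n recipients of equal r: n·r·B > C, so B > C/(n·r) = 0.0657/(2·0.5) = 0.0657.

0.0657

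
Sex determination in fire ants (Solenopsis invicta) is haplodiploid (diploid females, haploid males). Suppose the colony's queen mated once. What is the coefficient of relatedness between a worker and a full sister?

0.75

Haplodiploid full sisters inherit their father's entire haploid genome identically (contributing 1/2) and on average half of their mother's contribution (1/2 · 1/2 = 1/4); r = 1/2 + 1/4 = 3/4.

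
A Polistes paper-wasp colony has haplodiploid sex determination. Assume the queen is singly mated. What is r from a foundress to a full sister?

Haplodiploid full sisters inherit their father's entire haploid genome identically (contributing 1/2) and on average half of their mother's contribution (1/2 · 1/2 = 1/4); r = 1/2 + 1/4 = 3/4.

0.75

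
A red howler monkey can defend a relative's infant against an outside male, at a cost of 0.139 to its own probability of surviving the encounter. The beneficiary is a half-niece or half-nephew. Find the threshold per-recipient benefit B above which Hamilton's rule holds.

r to a half-niece or half-nephew = 1/8 (half-aunt/uncle↔niece/nephew: one path of length 3: r = (1/2)^3 = 1/8).
Hamilton's rule with n recipients of equal r: n·r·B > C, so B > C/(n·r) = 0.139/(1·0.125) = 1.112.

1.112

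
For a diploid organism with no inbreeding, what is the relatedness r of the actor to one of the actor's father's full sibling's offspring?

Each parent–offspring link contributes a factor of 1/2, and independent paths through distinct common ancestors add.
First cousins share one grandparent pair — two paths of length 4: r = 2·(1/2)^4 = 1/8.

0.125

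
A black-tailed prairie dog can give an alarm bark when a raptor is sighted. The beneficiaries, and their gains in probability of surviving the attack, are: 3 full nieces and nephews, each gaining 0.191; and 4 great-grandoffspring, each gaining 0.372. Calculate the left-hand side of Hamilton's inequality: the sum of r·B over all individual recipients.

r to a full niece or nephew = 0.25 (full aunt/uncle↔niece/nephew: two paths of length 3 through the shared grandparent pair: r = 2·(1/2)^3 = 1/4).
r to a great-grandoffspring = 0.125 (three parent–offspring links: r = (1/2)^3 = 1/8).
Summing one r·B term per recipient: 3·0.25·0.191 + 4·0.125·0.372 = 0.32925.

0.32925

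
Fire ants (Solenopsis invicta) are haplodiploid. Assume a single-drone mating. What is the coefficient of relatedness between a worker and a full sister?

Haplodiploid full sisters inherit their father's entire haploid genome identically (contributing 1/2) and on average half of their mother's contribution (1/2 · 1/2 = 1/4); r = 1/2 + 1/4 = 3/4.

0.75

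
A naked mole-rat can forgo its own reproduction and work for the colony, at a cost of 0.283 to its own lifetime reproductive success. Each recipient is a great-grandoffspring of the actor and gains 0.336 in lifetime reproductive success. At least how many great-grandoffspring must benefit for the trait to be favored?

7

r to a great-grandoffspring = 0.125 (three parent–offspring links: r = (1/2)^3 = 1/8).
Hamilton's rule: n·r·B > C  ⇒  n > C/(r·B) = 0.283/(0.125·0.336) = 6.738.
The smallest integer exceeding 6.738 is 7.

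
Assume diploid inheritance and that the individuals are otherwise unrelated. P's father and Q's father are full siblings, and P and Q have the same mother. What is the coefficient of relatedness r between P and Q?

0.375

With two independent routes of shared ancestry, r is the sum of the two contributions.
P and Q are related in two ways: first cousins through their fathers (r = 1/8) and half-sibs through their shared mother (r = 1/4).
r = 1/8 + 1/4 = 3/8 = 0.375.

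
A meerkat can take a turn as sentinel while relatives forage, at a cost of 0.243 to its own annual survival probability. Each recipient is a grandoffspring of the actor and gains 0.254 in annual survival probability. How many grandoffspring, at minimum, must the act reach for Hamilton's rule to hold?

4

r to a grandoffspring = 0.25 (two parent–offspring links: r = (1/2)^2 = 1/4).
Hamilton's rule: n·r·B > C  ⇒  n > C/(r·B) = 0.243/(0.25·0.254) = 3.827.
The smallest integer exceeding 3.827 is 4.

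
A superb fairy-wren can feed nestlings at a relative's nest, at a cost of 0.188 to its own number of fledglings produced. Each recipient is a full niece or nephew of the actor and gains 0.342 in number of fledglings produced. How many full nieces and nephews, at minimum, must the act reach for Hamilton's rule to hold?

r to a full niece or nephew = 1/4 (full aunt/uncle↔niece/nephew: two paths of length 3 through the shared grandparent pair: r = 2·(1/2)^3 = 1/4).
Hamilton's rule: n·r·B > C  ⇒  n > C/(r·B) = 0.188/(0.25·0.342) = 2.199.
The smallest integer exceeding 2.199 is 3.

3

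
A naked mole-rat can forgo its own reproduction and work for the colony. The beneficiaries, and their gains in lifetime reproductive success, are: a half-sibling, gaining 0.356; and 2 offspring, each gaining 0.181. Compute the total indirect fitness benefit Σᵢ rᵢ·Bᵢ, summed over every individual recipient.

0.27

r to a half-sibling = 0.25 (half-sibs share one parent — one path of length 2: r = (1/2)^2 = 1/4).
r to an offspring = 1/2 (one parent–offspring link: r = (1/2)^1 = 1/2).
Summing one r·B term per recipient: 1·0.25·0.356 + 2·0.5·0.181 = 0.27.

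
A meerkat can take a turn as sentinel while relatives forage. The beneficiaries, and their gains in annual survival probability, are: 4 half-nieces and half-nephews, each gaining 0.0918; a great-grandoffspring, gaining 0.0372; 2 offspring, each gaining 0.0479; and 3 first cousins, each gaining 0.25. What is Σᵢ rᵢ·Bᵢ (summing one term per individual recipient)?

0.1922

r to a half-niece or half-nephew = 0.125 (half-aunt/uncle↔niece/nephew: one path of length 3: r = (1/2)^3 = 1/8).
r to a great-grandoffspring = 1/8 (three parent–offspring links: r = (1/2)^3 = 1/8).
r to an offspring = 0.5 (one parent–offspring link: r = (1/2)^1 = 1/2).
r to a first cousin = 0.125 (first cousins share one grandparent pair — two paths of length 4: r = 2·(1/2)^4 = 1/8).
Summing one r·B term per recipient: 4·0.125·0.0918 + 1·0.125·0.0372 + 2·0.5·0.0479 + 3·0.125·0.25 = 0.1922.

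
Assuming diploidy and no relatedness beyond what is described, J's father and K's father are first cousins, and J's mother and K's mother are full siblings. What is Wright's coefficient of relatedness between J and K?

Independent pedigree routes through distinct common ancestors add.
J and K are related in two ways: second cousins through their fathers (r = 1/32) and first cousins through their mothers (r = 1/8).
r = 1/32 + 1/8 = 5/32 = 0.15625.

0.15625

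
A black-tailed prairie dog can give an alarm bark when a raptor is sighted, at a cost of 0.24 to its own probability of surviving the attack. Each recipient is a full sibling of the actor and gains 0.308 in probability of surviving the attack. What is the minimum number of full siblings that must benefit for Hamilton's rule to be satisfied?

2

r to a full sibling = 1/2 (full sibs share both parents — two paths of length 2: r = 2·(1/2)^2 = 1/2).
Hamilton's rule: n·r·B > C  ⇒  n > C/(r·B) = 0.24/(0.5·0.308) = 1.558.
The smallest integer exceeding 1.558 is 2.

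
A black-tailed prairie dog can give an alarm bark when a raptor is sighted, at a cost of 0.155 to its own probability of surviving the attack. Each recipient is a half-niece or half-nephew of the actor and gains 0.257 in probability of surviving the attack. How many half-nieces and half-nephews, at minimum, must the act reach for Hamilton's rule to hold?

r to a half-niece or half-nephew = 1/8 (half-aunt/uncle↔niece/nephew: one path of length 3: r = (1/2)^3 = 1/8).
Hamilton's rule: n·r·B > C  ⇒  n > C/(r·B) = 0.155/(0.125·0.257) = 4.825.
The smallest integer exceeding 4.825 is 5.

5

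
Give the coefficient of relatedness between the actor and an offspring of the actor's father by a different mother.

Each parent–offspring link contributes a factor of 1/2, and independent paths through distinct common ancestors add.
Half-sibs share one parent — one path of length 2: r = (1/2)^2 = 1/4.

0.25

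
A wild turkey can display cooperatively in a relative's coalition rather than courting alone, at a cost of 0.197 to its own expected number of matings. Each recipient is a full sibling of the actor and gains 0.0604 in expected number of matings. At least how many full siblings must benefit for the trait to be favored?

7

r to a full sibling = 1/2 (full sibs share both parents — two paths of length 2: r = 2·(1/2)^2 = 1/2).
Hamilton's rule: n·r·B > C  ⇒  n > C/(r·B) = 0.197/(0.5·0.0604) = 6.523.
The smallest integer exceeding 6.523 is 7.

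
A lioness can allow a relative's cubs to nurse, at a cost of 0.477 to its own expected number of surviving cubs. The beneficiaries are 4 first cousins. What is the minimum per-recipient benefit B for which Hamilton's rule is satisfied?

0.954

r to a first cousin = 1/8 (first cousins share one grandparent pair — two paths of length 4: r = 2·(1/2)^4 = 1/8).
Hamilton's rule with n recipients of equal r: n·r·B > C, so B > C/(n·r) = 0.477/(4·0.125) = 0.954.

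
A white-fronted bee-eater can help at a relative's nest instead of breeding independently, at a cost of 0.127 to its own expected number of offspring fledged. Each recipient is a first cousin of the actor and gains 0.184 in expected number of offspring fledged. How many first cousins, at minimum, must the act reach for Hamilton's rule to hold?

r to a first cousin = 1/8 (first cousins share one grandparent pair — two paths of length 4: r = 2·(1/2)^4 = 1/8).
Hamilton's rule: n·r·B > C  ⇒  n > C/(r·B) = 0.127/(0.125·0.184) = 5.522.
The smallest integer exceeding 5.522 is 6.

6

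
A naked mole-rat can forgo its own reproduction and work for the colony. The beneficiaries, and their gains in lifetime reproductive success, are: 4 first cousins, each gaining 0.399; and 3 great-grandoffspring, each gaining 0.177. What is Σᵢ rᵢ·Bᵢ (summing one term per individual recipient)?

r to a first cousin = 1/8 (first cousins share one grandparent pair — two paths of length 4: r = 2·(1/2)^4 = 1/8).
r to a great-grandoffspring = 0.125 (three parent–offspring links: r = (1/2)^3 = 1/8).
Summing one r·B term per recipient: 4·0.125·0.399 + 3·0.125·0.177 = 0.265875.

0.265875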